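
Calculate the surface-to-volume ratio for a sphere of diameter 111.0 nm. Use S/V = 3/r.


Radius r = 111.0/2 = 55.5 nm
S/V = 3 / r = 3 / 55.5
S/V = 0.0541 nm^-1

0.0541


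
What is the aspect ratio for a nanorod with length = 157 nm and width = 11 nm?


Aspect ratio AR = length / diameter
AR = 157 / 11
AR = 14.27

14.27


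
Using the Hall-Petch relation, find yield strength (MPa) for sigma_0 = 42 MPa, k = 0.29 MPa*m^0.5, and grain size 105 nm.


d = 105 nm = 1.05e-07 m
sqrt(d) = 0.000324037
Hall-Petch contribution = k / sqrt(d) = 0.29 / 0.000324037 = 895.0 MPa
sigma = sigma_0 + k/sqrt(d) = 42 + 895.0 = 937.0 MPa

937.0


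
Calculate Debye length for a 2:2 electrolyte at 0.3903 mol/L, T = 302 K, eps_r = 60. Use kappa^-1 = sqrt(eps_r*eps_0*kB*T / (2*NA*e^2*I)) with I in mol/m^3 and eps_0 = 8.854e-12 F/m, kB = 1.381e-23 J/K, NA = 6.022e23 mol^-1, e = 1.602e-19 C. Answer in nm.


Ionic strength I = 0.3903 * 2^2 * 1000 = 1561.2 mol/m^3
kappa^-1 = sqrt(60 * 8.854e-12 * 1.381e-23 * 302 / (2 * 6.022e23 * (1.602e-19)^2 * 1561.2))
kappa^-1 = 0.214 nm

0.214


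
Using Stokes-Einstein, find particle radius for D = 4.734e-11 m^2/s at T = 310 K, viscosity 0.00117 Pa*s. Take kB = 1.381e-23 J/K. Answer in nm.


Stokes-Einstein: R = kB*T / (6*pi*eta*D)
R = 1.381e-23 * 310 / (6 * pi * 0.00117 * 4.734e-11)
R = 4.10053e-09 m = 4.1 nm

4.1


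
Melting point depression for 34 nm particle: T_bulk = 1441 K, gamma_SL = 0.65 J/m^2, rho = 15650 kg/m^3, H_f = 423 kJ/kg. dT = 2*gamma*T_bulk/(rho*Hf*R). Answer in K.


Radius R = 34/2 = 17 nm = 1.7e-08 m
Convert H_f = 423 kJ/kg = 423000 J/kg
dT = 2 * gamma_SL * T_bulk / (rho * H_f * R)
dT = 2 * 0.65 * 1441 / (15650 * 423000 * 1.7e-08)
dT = 16.6 K

16.6


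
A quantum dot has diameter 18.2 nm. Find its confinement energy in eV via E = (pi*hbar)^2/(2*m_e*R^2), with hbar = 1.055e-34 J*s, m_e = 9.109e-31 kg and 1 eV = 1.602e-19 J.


Radius R = 18.2/2 = 9.1 nm = 9.1e-09 m
E = (pi * 1.055e-34)^2 / (2 * 9.109e-31 * (9.1e-09)^2)
E(J) = 7.28151e-22
E = E(J) / 1.602e-19 = 0.0045 eV

0.0045


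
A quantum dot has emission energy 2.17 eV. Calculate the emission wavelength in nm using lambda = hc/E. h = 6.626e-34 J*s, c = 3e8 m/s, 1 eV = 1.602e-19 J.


Convert energy: E = 2.17 eV = 2.17 * 1.602e-19 = 3.47634e-19 J
lambda = h*c / E = 6.626e-34 * 3e8 / 3.47634e-19
lambda = 5.71808e-07 m = 571.8 nm

571.8


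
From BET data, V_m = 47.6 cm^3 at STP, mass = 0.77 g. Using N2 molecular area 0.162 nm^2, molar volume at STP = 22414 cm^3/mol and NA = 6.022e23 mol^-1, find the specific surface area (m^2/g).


Number of moles in monolayer = V_m / 22414 = 47.6 / 22414 = 0.00212367
Number of molecules = moles * NA = 0.00212367 * 6.022e23
SA = molecules * sigma / mass
SA = (47.6 / 22414) * 6.022e23 * 0.162e-18 / 0.77
SA = 269.1 m^2/g

269.1


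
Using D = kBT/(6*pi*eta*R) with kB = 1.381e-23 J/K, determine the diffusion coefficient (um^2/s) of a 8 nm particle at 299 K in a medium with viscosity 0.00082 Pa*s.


Radius R = 8/2 = 4 nm = 4e-09 m
D = kB*T / (6*pi*eta*R)
D = 1.381e-23 * 299 / (6 * pi * 0.00082 * 4e-09)
D = 6.67867e-11 m^2/s = 66.787 um^2/s

66.787


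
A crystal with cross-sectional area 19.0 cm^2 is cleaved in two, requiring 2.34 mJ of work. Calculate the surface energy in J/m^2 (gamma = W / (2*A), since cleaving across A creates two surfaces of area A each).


Convert: A = 19.0 cm^2 = 0.0019 m^2, W = 2.34 mJ = 0.00234 J
Cleaving exposes two faces of area A, so total new surface = 2*A and gamma = W / (2*A)
gamma = 0.00234 / (2 * 0.0019)
gamma = 0.616 J/m^2

0.616


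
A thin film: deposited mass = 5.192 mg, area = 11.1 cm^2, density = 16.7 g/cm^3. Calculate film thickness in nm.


Convert: m = 5.192 mg = 5.1920e-06 kg, A = 11.1 cm^2 = 1.1100e-03 m^2, rho = 16.7 g/cm^3 = 16700 kg/m^3
t = m / (A * rho)
t = 5.1920e-06 / (1.1100e-03 * 16700)
t = 2.8009e-07 m = 280.1 nm

280.1


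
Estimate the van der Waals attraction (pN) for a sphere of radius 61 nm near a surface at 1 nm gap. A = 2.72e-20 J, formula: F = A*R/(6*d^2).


Convert to SI: R = 61 nm = 6.1e-08 m, d = 1 nm = 1e-09 m
F = A * R / (6 * d^2)
F = 2.72e-20 * 6.1e-08 / (6 * (1e-09)^2)
F = 2.76533e-10 N = 276.533 pN

276.533


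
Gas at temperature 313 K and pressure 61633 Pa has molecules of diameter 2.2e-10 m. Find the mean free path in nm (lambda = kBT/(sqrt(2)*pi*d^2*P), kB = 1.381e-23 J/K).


Mean free path: lambda = kB*T / (sqrt(2) * pi * d^2 * P)
lambda = 1.381e-23 * 313 / (sqrt(2) * pi * (2.2e-10)^2 * 61633)
lambda = 3.26148e-07 m
lambda = 326.15 nm

326.15


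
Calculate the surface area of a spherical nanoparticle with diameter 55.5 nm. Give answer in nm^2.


Radius r = 55.5/2 = 27.75 nm
Surface area SA = 4 * pi * r^2
SA = 4 * pi * (27.75)^2
SA = 9676.89 nm^2

9676.89


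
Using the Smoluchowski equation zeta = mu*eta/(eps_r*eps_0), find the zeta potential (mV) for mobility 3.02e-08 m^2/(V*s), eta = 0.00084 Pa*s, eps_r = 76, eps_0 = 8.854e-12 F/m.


Smoluchowski equation: zeta = mu * eta / (eps_r * eps_0)
zeta = 3.02e-08 * 0.00084 / (76 * 8.854e-12)
zeta = 0.037699 V = 37.7 mV

37.7


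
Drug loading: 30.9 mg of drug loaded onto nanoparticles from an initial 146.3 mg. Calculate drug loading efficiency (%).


Drug loading efficiency = (drug loaded / drug initial) * 100
DLE = 30.9 / 146.3 * 100
DLE = 0.2112 * 100
DLE = 21.12%

21.12


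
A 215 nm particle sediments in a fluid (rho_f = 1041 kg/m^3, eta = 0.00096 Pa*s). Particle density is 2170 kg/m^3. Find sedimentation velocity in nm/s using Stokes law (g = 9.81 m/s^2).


Radius R = 215/2 nm = 1.075e-07 m
Density difference = 2170 - 1041 = 1129 kg/m^3
v = 2 * R^2 * (rho_p - rho_f) * g / (9 * eta)
v = 2 * (1.075e-07)^2 * 1129 * 9.81 / (9 * 0.00096)
v = 2.96276e-08 m/s = 29.6276 nm/s

29.6276


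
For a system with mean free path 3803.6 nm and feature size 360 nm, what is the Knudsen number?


Knudsen number Kn = lambda / L
Kn = 3803.6 / 360
Kn = 10.5656

10.5656


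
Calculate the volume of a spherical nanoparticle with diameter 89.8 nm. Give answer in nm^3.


Radius r = 89.8/2 = 44.9 nm
Volume V = (4/3) * pi * r^3
V = (4/3) * pi * (44.9)^3
V = 379164.47 nm^3

379164.47


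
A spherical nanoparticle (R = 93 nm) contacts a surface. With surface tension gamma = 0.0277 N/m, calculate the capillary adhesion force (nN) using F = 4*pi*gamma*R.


Convert radius: R = 93 nm = 9.3e-08 m
F = 4 * pi * gamma * R
F = 4 * pi * 0.0277 * 9.3e-08
F = 3.23722e-08 N = 32.3722 nN

32.3722


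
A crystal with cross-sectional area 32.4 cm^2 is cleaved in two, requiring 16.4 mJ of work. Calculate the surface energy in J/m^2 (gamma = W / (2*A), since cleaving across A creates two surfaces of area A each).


Convert: A = 32.4 cm^2 = 0.00324 m^2, W = 16.4 mJ = 0.0164 J
Cleaving exposes two faces of area A, so total new surface = 2*A and gamma = W / (2*A)
gamma = 0.0164 / (2 * 0.00324)
gamma = 2.531 J/m^2

2.531


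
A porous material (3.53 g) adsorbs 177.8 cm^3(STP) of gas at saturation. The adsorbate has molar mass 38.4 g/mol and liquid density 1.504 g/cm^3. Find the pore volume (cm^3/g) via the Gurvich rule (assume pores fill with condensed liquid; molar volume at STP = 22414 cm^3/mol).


Moles adsorbed n = V_ads / 22414 = 177.8 / 22414 = 7.932542e-03 mol
Liquid volume V_liq = n * M / rho_liq = 7.932542e-03 * 38.4 / 1.504 = 0.20253 cm^3
Specific pore volume V_pore = V_liq / m_sample = 0.20253 / 3.53
V_pore = 0.0574 cm^3/g

0.0574


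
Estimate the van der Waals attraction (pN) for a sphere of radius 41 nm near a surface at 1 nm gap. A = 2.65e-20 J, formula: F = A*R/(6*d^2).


Convert to SI: R = 41 nm = 4.1e-08 m, d = 1 nm = 1e-09 m
F = A * R / (6 * d^2)
F = 2.65e-20 * 4.1e-08 / (6 * (1e-09)^2)
F = 1.81083e-10 N = 181.083 pN

181.083


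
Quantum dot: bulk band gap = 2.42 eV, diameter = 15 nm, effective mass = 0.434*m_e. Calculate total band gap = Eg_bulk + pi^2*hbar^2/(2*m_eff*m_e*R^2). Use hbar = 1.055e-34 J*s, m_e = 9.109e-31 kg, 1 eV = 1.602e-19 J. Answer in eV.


Radius R = 15/2 nm = 7.5e-09 m
Confinement energy dE = pi^2 * hbar^2 / (2 * m_eff * m_e * R^2)
dE = pi^2 * (1.055e-34)^2 / (2 * 0.434 * 9.109e-31 * (7.5e-09)^2) J, divided by 1.602e-19 J/eV
dE = 0.0154 eV
Total band gap = E_g(bulk) + dE = 2.42 + 0.0154 = 2.4354 eV

2.4354


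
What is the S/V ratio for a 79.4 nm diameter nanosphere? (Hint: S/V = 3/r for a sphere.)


Radius r = 79.4/2 = 39.7 nm
S/V = 3 / r = 3 / 39.7
S/V = 0.0756 nm^-1

0.0756


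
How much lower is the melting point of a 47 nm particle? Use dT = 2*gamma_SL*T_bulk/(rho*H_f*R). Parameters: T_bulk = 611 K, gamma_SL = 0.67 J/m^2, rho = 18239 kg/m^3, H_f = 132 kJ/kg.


Radius R = 47/2 = 23.5 nm = 2.35e-08 m
Convert H_f = 132 kJ/kg = 132000 J/kg
dT = 2 * gamma_SL * T_bulk / (rho * H_f * R)
dT = 2 * 0.67 * 611 / (18239 * 132000 * 2.35e-08)
dT = 14.5 K

14.5


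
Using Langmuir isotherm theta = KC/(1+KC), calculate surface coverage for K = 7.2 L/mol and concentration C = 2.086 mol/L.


Langmuir isotherm: theta = K*C / (1 + K*C)
K*C = 7.2 * 2.086 = 15.0192
theta = 15.0192 / (1 + 15.0192) = 15.0192 / 16.0192
theta = 0.9376

0.9376


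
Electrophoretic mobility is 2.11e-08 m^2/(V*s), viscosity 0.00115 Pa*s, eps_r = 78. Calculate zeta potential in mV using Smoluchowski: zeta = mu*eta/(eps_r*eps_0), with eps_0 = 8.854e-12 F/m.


Smoluchowski equation: zeta = mu * eta / (eps_r * eps_0)
zeta = 2.11e-08 * 0.00115 / (78 * 8.854e-12)
zeta = 0.035136 V = 35.14 mV

35.14


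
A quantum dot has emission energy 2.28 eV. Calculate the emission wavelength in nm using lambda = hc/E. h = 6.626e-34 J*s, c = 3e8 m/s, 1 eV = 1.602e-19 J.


Convert energy: E = 2.28 eV = 2.28 * 1.602e-19 = 3.65256e-19 J
lambda = h*c / E = 6.626e-34 * 3e8 / 3.65256e-19
lambda = 5.44221e-07 m = 544.2 nm

544.2


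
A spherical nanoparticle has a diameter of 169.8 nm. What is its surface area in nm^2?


Radius r = 169.8/2 = 84.9 nm
Surface area SA = 4 * pi * r^2
SA = 4 * pi * (84.9)^2
SA = 90578.53 nm^2

90578.53


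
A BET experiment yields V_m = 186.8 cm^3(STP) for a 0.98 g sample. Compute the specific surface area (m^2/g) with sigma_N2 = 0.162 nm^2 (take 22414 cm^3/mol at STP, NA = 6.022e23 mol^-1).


Number of moles in monolayer = V_m / 22414 = 186.8 / 22414 = 0.00833408
Number of molecules = moles * NA = 0.00833408 * 6.022e23
SA = molecules * sigma / mass
SA = (186.8 / 22414) * 6.022e23 * 0.162e-18 / 0.98
SA = 829.6 m^2/g

829.6


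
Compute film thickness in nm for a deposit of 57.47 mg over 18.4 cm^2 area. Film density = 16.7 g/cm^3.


Convert: m = 57.47 mg = 5.7470e-05 kg, A = 18.4 cm^2 = 1.8400e-03 m^2, rho = 16.7 g/cm^3 = 16700 kg/m^3
t = m / (A * rho)
t = 5.7470e-05 / (1.8400e-03 * 16700)
t = 1.8703e-06 m = 1870.3 nm

1870.3


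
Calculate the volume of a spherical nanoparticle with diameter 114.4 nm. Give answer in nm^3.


Radius r = 114.4/2 = 57.2 nm
Volume V = (4/3) * pi * r^3
V = (4/3) * pi * (57.2)^3
V = 783928.94 nm^3

783928.94


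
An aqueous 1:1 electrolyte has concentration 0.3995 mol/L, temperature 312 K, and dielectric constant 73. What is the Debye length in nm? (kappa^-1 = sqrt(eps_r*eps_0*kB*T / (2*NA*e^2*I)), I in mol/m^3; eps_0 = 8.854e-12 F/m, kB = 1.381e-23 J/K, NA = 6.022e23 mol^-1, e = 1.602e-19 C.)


Ionic strength I = 0.3995 * 1^2 * 1000 = 399.5 mol/m^3
kappa^-1 = sqrt(73 * 8.854e-12 * 1.381e-23 * 312 / (2 * 6.022e23 * (1.602e-19)^2 * 399.5))
kappa^-1 = 0.475 nm

0.475


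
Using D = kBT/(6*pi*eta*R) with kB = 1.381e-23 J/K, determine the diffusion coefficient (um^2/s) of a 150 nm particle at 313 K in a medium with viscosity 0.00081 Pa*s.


Radius R = 150/2 = 75 nm = 7.5e-08 m
D = kB*T / (6*pi*eta*R)
D = 1.381e-23 * 313 / (6 * pi * 0.00081 * 7.5e-08)
D = 3.77477e-12 m^2/s = 3.775 um^2/s

3.775


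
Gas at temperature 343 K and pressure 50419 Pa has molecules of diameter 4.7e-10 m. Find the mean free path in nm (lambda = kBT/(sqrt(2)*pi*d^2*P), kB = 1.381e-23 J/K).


Mean free path: lambda = kB*T / (sqrt(2) * pi * d^2 * P)
lambda = 1.381e-23 * 343 / (sqrt(2) * pi * (4.7e-10)^2 * 50419)
lambda = 9.57267e-08 m
lambda = 95.73 nm

95.73


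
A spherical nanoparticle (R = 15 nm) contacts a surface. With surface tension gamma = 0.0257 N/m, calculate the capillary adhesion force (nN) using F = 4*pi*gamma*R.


Convert radius: R = 15 nm = 1.5e-08 m
F = 4 * pi * gamma * R
F = 4 * pi * 0.0257 * 1.5e-08
F = 4.84434e-09 N = 4.8443 nN

4.8443


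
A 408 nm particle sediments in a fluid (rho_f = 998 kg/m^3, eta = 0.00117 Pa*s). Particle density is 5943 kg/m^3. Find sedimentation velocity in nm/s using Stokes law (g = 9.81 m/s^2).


Radius R = 408/2 nm = 2.04e-07 m
Density difference = 5943 - 998 = 4945 kg/m^3
v = 2 * R^2 * (rho_p - rho_f) * g / (9 * eta)
v = 2 * (2.04e-07)^2 * 4945 * 9.81 / (9 * 0.00117)
v = 3.8344e-07 m/s = 383.4399 nm/s

383.4399


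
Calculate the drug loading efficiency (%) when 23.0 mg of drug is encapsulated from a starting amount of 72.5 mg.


Drug loading efficiency = (drug loaded / drug initial) * 100
DLE = 23.0 / 72.5 * 100
DLE = 0.3172 * 100
DLE = 31.72%

31.72


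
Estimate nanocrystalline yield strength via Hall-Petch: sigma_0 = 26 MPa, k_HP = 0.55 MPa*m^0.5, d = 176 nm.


d = 176 nm = 1.76e-07 m
sqrt(d) = 0.0004195235
Hall-Petch contribution = k / sqrt(d) = 0.55 / 0.0004195235 = 1311.0 MPa
sigma = sigma_0 + k/sqrt(d) = 26 + 1311.0 = 1337.0 MPa

1337.0


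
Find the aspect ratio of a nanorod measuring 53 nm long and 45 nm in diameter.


Aspect ratio AR = length / diameter
AR = 53 / 45
AR = 1.18

1.18


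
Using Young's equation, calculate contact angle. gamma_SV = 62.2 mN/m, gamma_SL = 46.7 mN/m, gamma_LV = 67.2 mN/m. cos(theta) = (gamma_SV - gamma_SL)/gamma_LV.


cos(theta) = (gamma_SV - gamma_SL) / gamma_LV
cos(theta) = (62.2 - 46.7) / 67.2
cos(theta) = 0.230655
theta = arccos(0.230655) = 76.66 degrees

76.66


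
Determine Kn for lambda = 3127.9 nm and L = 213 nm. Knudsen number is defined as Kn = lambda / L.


Knudsen number Kn = lambda / L
Kn = 3127.9 / 213
Kn = 14.685

14.685


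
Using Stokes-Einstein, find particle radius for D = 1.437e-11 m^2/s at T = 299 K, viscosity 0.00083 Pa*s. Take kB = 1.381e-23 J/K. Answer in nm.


Stokes-Einstein: R = kB*T / (6*pi*eta*D)
R = 1.381e-23 * 299 / (6 * pi * 0.00083 * 1.437e-11)
R = 1.83666e-08 m = 18.37 nm

18.37


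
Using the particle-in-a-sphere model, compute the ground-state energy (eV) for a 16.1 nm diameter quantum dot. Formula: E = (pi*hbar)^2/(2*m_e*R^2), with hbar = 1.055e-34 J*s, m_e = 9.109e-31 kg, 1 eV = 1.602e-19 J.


Radius R = 16.1/2 = 8.05 nm = 8.05e-09 m
E = (pi * 1.055e-34)^2 / (2 * 9.109e-31 * (8.05e-09)^2)
E(J) = 9.30491e-22
E = E(J) / 1.602e-19 = 0.0058 eV

0.0058


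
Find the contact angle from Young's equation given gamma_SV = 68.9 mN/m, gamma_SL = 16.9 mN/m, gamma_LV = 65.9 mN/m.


cos(theta) = (gamma_SV - gamma_SL) / gamma_LV
cos(theta) = (68.9 - 16.9) / 65.9
cos(theta) = 0.789074
theta = arccos(0.789074) = 37.9 degrees

37.9


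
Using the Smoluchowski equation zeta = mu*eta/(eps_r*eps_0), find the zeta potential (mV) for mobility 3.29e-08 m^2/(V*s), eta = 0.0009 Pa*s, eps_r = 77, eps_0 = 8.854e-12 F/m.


Smoluchowski equation: zeta = mu * eta / (eps_r * eps_0)
zeta = 3.29e-08 * 0.0009 / (77 * 8.854e-12)
zeta = 0.043432 V = 43.43 mV

43.43


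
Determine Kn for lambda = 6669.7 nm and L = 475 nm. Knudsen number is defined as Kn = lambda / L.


Knudsen number Kn = lambda / L
Kn = 6669.7 / 475
Kn = 14.0415

14.0415


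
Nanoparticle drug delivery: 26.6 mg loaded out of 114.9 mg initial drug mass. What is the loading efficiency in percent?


Drug loading efficiency = (drug loaded / drug initial) * 100
DLE = 26.6 / 114.9 * 100
DLE = 0.2315 * 100
DLE = 23.15%

23.15


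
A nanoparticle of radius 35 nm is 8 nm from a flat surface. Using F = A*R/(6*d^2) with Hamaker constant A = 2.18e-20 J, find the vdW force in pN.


Convert to SI: R = 35 nm = 3.5e-08 m, d = 8 nm = 8e-09 m
F = A * R / (6 * d^2)
F = 2.18e-20 * 3.5e-08 / (6 * (8e-09)^2)
F = 1.98698e-12 N = 1.987 pN

1.987


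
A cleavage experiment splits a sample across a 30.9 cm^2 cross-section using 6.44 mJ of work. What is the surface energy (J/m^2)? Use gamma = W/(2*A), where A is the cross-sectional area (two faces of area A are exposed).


Convert: A = 30.9 cm^2 = 0.00309 m^2, W = 6.44 mJ = 0.00644 J
Cleaving exposes two faces of area A, so total new surface = 2*A and gamma = W / (2*A)
gamma = 0.00644 / (2 * 0.00309)
gamma = 1.042 J/m^2

1.042


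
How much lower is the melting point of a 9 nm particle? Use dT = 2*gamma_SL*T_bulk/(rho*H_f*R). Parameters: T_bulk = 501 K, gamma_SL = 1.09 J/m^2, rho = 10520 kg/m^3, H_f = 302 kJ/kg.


Radius R = 9/2 = 4.5 nm = 4.5e-09 m
Convert H_f = 302 kJ/kg = 302000 J/kg
dT = 2 * gamma_SL * T_bulk / (rho * H_f * R)
dT = 2 * 1.09 * 501 / (10520 * 302000 * 4.5e-09)
dT = 76.4 K

76.4


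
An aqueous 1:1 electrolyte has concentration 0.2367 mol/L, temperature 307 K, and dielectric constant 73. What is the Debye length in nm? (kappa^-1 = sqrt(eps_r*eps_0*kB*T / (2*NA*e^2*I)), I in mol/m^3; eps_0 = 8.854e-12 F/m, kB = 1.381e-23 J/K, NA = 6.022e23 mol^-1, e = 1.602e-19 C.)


Ionic strength I = 0.2367 * 1^2 * 1000 = 236.7 mol/m^3
kappa^-1 = sqrt(73 * 8.854e-12 * 1.381e-23 * 307 / (2 * 6.022e23 * (1.602e-19)^2 * 236.7))
kappa^-1 = 0.612 nm

0.612


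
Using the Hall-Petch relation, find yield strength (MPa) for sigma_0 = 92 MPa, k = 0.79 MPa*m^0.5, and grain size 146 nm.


d = 146 nm = 1.46e-07 m
sqrt(d) = 0.0003820995
Hall-Petch contribution = k / sqrt(d) = 0.79 / 0.0003820995 = 2067.5 MPa
sigma = sigma_0 + k/sqrt(d) = 92 + 2067.5 = 2159.5 MPa

2159.5


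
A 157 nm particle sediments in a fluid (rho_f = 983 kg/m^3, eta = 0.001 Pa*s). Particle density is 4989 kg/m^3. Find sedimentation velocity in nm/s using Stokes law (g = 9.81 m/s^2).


Radius R = 157/2 nm = 7.85e-08 m
Density difference = 4989 - 983 = 4006 kg/m^3
v = 2 * R^2 * (rho_p - rho_f) * g / (9 * eta)
v = 2 * (7.85e-08)^2 * 4006 * 9.81 / (9 * 0.001)
v = 5.38154e-08 m/s = 53.8154 nm/s

53.8154


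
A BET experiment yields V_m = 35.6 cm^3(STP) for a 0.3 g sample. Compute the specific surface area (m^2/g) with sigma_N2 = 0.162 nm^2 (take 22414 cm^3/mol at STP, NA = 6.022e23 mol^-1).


Number of moles in monolayer = V_m / 22414 = 35.6 / 22414 = 0.00158829
Number of molecules = moles * NA = 0.00158829 * 6.022e23
SA = molecules * sigma / mass
SA = (35.6 / 22414) * 6.022e23 * 0.162e-18 / 0.3
SA = 516.5 m^2/g

516.5


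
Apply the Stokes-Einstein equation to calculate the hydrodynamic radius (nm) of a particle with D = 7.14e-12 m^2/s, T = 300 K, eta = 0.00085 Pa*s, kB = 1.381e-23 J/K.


Stokes-Einstein: R = kB*T / (6*pi*eta*D)
R = 1.381e-23 * 300 / (6 * pi * 0.00085 * 7.14e-12)
R = 3.62157e-08 m = 36.22 nm

36.22


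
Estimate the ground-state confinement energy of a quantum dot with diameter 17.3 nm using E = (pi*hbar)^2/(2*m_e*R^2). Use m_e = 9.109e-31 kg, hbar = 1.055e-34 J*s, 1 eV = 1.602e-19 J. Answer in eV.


Radius R = 17.3/2 = 8.65 nm = 8.65e-09 m
E = (pi * 1.055e-34)^2 / (2 * 9.109e-31 * (8.65e-09)^2)
E(J) = 8.05883e-22
E = E(J) / 1.602e-19 = 0.005 eV

0.005


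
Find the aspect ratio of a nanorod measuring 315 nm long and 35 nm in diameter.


Aspect ratio AR = length / diameter
AR = 315 / 35
AR = 9.0

9.0


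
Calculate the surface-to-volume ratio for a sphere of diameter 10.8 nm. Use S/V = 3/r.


Radius r = 10.8/2 = 5.4 nm
S/V = 3 / r = 3 / 5.4
S/V = 0.5556 nm^-1

0.5556


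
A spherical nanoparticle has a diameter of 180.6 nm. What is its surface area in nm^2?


Radius r = 180.6/2 = 90.3 nm
Surface area SA = 4 * pi * r^2
SA = 4 * pi * (90.3)^2
SA = 102467.32 nm^2

102467.32


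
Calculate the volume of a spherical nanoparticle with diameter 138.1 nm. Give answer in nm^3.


Radius r = 138.1/2 = 69.05 nm
Volume V = (4/3) * pi * r^3
V = (4/3) * pi * (69.05)^3
V = 1379048.87 nm^3

1379048.87


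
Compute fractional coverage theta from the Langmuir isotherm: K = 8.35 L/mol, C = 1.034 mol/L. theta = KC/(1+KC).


Langmuir isotherm: theta = K*C / (1 + K*C)
K*C = 8.35 * 1.034 = 8.6339
theta = 8.6339 / (1 + 8.6339) = 8.6339 / 9.6339
theta = 0.8962

0.8962


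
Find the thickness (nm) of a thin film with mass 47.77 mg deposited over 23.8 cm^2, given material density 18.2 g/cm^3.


Convert: m = 47.77 mg = 4.7770e-05 kg, A = 23.8 cm^2 = 2.3800e-03 m^2, rho = 18.2 g/cm^3 = 18200 kg/m^3
t = m / (A * rho)
t = 4.7770e-05 / (2.3800e-03 * 18200)
t = 1.1028e-06 m = 1102.8 nm

1102.8


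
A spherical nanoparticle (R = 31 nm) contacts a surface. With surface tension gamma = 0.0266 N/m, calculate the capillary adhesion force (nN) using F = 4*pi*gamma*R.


Convert radius: R = 31 nm = 3.1e-08 m
F = 4 * pi * gamma * R
F = 4 * pi * 0.0266 * 3.1e-08
F = 1.03622e-08 N = 10.3622 nN

10.3622


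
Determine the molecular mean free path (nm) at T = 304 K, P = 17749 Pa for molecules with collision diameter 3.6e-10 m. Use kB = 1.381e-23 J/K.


Mean free path: lambda = kB*T / (sqrt(2) * pi * d^2 * P)
lambda = 1.381e-23 * 304 / (sqrt(2) * pi * (3.6e-10)^2 * 17749)
lambda = 4.10793e-07 m
lambda = 410.79 nm

410.79


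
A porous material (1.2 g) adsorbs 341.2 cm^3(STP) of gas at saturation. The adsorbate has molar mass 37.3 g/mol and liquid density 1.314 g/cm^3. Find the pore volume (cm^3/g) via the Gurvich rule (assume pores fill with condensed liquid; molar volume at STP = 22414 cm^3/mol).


Moles adsorbed n = V_ads / 22414 = 341.2 / 22414 = 1.522263e-02 mol
Liquid volume V_liq = n * M / rho_liq = 1.522263e-02 * 37.3 / 1.314 = 0.43212 cm^3
Specific pore volume V_pore = V_liq / m_sample = 0.43212 / 1.2
V_pore = 0.3601 cm^3/g

0.3601


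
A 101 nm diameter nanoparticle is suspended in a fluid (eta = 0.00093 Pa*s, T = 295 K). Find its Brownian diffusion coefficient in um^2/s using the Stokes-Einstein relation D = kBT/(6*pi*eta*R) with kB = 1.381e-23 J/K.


Radius R = 101/2 = 50.5 nm = 5.05e-08 m
D = kB*T / (6*pi*eta*R)
D = 1.381e-23 * 295 / (6 * pi * 0.00093 * 5.05e-08)
D = 4.60193e-12 m^2/s = 4.602 um^2/s

4.602


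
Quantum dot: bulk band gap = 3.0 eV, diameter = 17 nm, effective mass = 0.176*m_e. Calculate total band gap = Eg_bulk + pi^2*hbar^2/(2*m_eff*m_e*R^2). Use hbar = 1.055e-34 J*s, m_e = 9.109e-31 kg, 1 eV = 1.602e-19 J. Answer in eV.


Radius R = 17/2 nm = 8.5e-09 m
Confinement energy dE = pi^2 * hbar^2 / (2 * m_eff * m_e * R^2)
dE = pi^2 * (1.055e-34)^2 / (2 * 0.176 * 9.109e-31 * (8.5e-09)^2) J, divided by 1.602e-19 J/eV
dE = 0.0296 eV
Total band gap = E_g(bulk) + dE = 3.0 + 0.0296 = 3.0296 eV

3.0296


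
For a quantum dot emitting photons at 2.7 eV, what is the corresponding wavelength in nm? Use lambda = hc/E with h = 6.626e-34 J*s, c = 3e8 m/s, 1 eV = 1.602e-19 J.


Convert energy: E = 2.7 eV = 2.7 * 1.602e-19 = 4.3254e-19 J
lambda = h*c / E = 6.626e-34 * 3e8 / 4.3254e-19
lambda = 4.59564e-07 m = 459.6 nm

459.6


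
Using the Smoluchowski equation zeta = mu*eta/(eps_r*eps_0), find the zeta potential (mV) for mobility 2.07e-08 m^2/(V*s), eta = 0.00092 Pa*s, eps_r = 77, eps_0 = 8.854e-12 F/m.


Smoluchowski equation: zeta = mu * eta / (eps_r * eps_0)
zeta = 2.07e-08 * 0.00092 / (77 * 8.854e-12)
zeta = 0.027934 V = 27.93 mV

27.93


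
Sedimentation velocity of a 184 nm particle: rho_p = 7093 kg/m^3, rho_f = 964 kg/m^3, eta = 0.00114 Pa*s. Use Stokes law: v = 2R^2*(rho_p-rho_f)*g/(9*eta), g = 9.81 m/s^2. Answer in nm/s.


Radius R = 184/2 nm = 9.2e-08 m
Density difference = 7093 - 964 = 6129 kg/m^3
v = 2 * R^2 * (rho_p - rho_f) * g / (9 * eta)
v = 2 * (9.2e-08)^2 * 6129 * 9.81 / (9 * 0.00114)
v = 9.92012e-08 m/s = 99.2012 nm/s

99.2012


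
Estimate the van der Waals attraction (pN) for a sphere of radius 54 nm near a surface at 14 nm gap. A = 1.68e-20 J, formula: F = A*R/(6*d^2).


Convert to SI: R = 54 nm = 5.4e-08 m, d = 14 nm = 1.4e-08 m
F = A * R / (6 * d^2)
F = 1.68e-20 * 5.4e-08 / (6 * (1.4e-08)^2)
F = 7.71429e-13 N = 0.771 pN

0.771


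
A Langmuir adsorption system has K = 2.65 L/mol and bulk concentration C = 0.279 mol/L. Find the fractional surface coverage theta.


Langmuir isotherm: theta = K*C / (1 + K*C)
K*C = 2.65 * 0.279 = 0.73935
theta = 0.73935 / (1 + 0.73935) = 0.73935 / 1.73935
theta = 0.4251

0.4251


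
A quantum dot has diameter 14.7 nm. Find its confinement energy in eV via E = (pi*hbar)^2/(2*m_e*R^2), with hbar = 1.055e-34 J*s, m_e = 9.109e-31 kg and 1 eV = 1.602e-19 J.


Radius R = 14.7/2 = 7.35 nm = 7.35e-09 m
E = (pi * 1.055e-34)^2 / (2 * 9.109e-31 * (7.35e-09)^2)
E(J) = 1.11617e-21
E = E(J) / 1.602e-19 = 0.007 eV

0.007


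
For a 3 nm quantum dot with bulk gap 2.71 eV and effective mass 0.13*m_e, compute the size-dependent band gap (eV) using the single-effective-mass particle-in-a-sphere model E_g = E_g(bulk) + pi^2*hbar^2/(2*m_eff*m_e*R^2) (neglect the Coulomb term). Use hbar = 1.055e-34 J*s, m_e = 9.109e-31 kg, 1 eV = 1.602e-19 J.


Radius R = 3/2 nm = 1.5e-09 m
Confinement energy dE = pi^2 * hbar^2 / (2 * m_eff * m_e * R^2)
dE = pi^2 * (1.055e-34)^2 / (2 * 0.13 * 9.109e-31 * (1.5e-09)^2) J, divided by 1.602e-19 J/eV
dE = 1.2868 eV
Total band gap = E_g(bulk) + dE = 2.71 + 1.2868 = 3.9968 eV

3.9968


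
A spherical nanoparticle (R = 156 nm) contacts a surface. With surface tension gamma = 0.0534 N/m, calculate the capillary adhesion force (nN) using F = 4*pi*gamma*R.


Convert radius: R = 156 nm = 1.56e-07 m
F = 4 * pi * gamma * R
F = 4 * pi * 0.0534 * 1.56e-07
F = 1.04683e-07 N = 104.6829 nN

104.6829


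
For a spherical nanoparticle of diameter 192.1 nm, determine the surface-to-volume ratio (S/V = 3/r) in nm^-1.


Radius r = 192.1/2 = 96.05 nm
S/V = 3 / r = 3 / 96.05
S/V = 0.0312 nm^-1

0.0312


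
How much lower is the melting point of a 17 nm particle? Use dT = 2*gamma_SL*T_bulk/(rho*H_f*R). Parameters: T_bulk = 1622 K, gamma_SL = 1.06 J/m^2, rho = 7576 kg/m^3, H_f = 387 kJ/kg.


Radius R = 17/2 = 8.5 nm = 8.5e-09 m
Convert H_f = 387 kJ/kg = 387000 J/kg
dT = 2 * gamma_SL * T_bulk / (rho * H_f * R)
dT = 2 * 1.06 * 1622 / (7576 * 387000 * 8.5e-09)
dT = 138.0 K

138.0


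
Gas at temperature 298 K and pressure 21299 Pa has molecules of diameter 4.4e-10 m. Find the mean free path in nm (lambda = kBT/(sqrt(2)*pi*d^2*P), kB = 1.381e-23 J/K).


Mean free path: lambda = kB*T / (sqrt(2) * pi * d^2 * P)
lambda = 1.381e-23 * 298 / (sqrt(2) * pi * (4.4e-10)^2 * 21299)
lambda = 2.24637e-07 m
lambda = 224.64 nm

224.64


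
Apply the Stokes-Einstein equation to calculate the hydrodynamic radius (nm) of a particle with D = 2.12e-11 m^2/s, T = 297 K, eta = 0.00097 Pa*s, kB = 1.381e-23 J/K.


Stokes-Einstein: R = kB*T / (6*pi*eta*D)
R = 1.381e-23 * 297 / (6 * pi * 0.00097 * 2.12e-11)
R = 1.05814e-08 m = 10.58 nm

10.58


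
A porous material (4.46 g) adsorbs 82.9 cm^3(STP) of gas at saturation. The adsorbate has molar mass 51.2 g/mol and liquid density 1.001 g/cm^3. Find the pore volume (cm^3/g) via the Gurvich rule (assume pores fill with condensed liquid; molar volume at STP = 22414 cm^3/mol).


Moles adsorbed n = V_ads / 22414 = 82.9 / 22414 = 3.698581e-03 mol
Liquid volume V_liq = n * M / rho_liq = 3.698581e-03 * 51.2 / 1.001 = 0.18918 cm^3
Specific pore volume V_pore = V_liq / m_sample = 0.18918 / 4.46
V_pore = 0.0424 cm^3/g

0.0424


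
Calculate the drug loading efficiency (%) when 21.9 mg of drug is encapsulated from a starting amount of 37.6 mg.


Drug loading efficiency = (drug loaded / drug initial) * 100
DLE = 21.9 / 37.6 * 100
DLE = 0.5824 * 100
DLE = 58.24%

58.24


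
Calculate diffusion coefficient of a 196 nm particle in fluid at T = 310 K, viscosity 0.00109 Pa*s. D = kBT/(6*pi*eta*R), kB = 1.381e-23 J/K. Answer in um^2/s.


Radius R = 196/2 = 98 nm = 9.8e-08 m
D = kB*T / (6*pi*eta*R)
D = 1.381e-23 * 310 / (6 * pi * 0.00109 * 9.8e-08)
D = 2.12619e-12 m^2/s = 2.126 um^2/s

2.126


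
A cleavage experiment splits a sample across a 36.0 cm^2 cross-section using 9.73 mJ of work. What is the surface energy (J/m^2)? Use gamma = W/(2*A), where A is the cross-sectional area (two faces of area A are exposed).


Convert: A = 36.0 cm^2 = 0.0036 m^2, W = 9.73 mJ = 0.00973 J
Cleaving exposes two faces of area A, so total new surface = 2*A and gamma = W / (2*A)
gamma = 0.00973 / (2 * 0.0036)
gamma = 1.351 J/m^2

1.351


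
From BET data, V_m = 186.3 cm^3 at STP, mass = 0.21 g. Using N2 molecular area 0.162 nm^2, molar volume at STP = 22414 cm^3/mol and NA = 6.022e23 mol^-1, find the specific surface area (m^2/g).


Number of moles in monolayer = V_m / 22414 = 186.3 / 22414 = 0.00831177
Number of molecules = moles * NA = 0.00831177 * 6.022e23
SA = molecules * sigma / mass
SA = (186.3 / 22414) * 6.022e23 * 0.162e-18 / 0.21
SA = 3861.3 m^2/g

3861.3


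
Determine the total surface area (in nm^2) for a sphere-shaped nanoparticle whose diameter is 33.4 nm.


Radius r = 33.4/2 = 16.7 nm
Surface area SA = 4 * pi * r^2
SA = 4 * pi * (16.7)^2
SA = 3504.64 nm^2

3504.64


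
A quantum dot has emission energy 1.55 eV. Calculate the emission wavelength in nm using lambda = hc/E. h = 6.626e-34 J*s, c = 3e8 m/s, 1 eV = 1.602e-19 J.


Convert energy: E = 1.55 eV = 1.55 * 1.602e-19 = 2.4831e-19 J
lambda = h*c / E = 6.626e-34 * 3e8 / 2.4831e-19
lambda = 8.00532e-07 m = 800.5 nm

800.5


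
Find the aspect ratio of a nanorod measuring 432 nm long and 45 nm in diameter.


Aspect ratio AR = length / diameter
AR = 432 / 45
AR = 9.6

9.6


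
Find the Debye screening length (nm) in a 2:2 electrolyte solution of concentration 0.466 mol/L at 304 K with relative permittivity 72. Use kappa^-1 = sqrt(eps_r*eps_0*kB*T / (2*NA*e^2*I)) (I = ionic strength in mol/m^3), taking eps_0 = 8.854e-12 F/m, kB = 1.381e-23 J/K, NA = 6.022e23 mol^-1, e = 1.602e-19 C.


Ionic strength I = 0.466 * 2^2 * 1000 = 1864 mol/m^3
kappa^-1 = sqrt(72 * 8.854e-12 * 1.381e-23 * 304 / (2 * 6.022e23 * (1.602e-19)^2 * 1864))
kappa^-1 = 0.216 nm

0.216


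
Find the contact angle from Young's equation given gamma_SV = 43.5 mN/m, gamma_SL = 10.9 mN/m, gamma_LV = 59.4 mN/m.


cos(theta) = (gamma_SV - gamma_SL) / gamma_LV
cos(theta) = (43.5 - 10.9) / 59.4
cos(theta) = 0.548822
theta = arccos(0.548822) = 56.71 degrees

56.71


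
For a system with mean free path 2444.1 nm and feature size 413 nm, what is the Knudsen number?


Knudsen number Kn = lambda / L
Kn = 2444.1 / 413
Kn = 5.9179

5.9179


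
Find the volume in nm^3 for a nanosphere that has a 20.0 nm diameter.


Radius r = 20.0/2 = 10 nm
Volume V = (4/3) * pi * r^3
V = (4/3) * pi * (10)^3
V = 4188.79 nm^3

4188.79


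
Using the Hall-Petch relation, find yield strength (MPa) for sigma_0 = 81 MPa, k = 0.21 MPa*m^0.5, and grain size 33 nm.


d = 33 nm = 3.3e-08 m
sqrt(d) = 0.000181659
Hall-Petch contribution = k / sqrt(d) = 0.21 / 0.000181659 = 1156.0 MPa
sigma = sigma_0 + k/sqrt(d) = 81 + 1156.0 = 1237.0 MPa

1237.0


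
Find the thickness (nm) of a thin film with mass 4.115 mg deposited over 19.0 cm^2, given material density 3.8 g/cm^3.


Convert: m = 4.115 mg = 4.1150e-06 kg, A = 19.0 cm^2 = 1.9000e-03 m^2, rho = 3.8 g/cm^3 = 3800 kg/m^3
t = m / (A * rho)
t = 4.1150e-06 / (1.9000e-03 * 3800)
t = 5.6994e-07 m = 569.9 nm

569.9


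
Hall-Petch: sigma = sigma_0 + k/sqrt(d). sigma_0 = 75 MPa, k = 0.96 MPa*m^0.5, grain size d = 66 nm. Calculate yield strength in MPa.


d = 66 nm = 6.6e-08 m
sqrt(d) = 0.0002569047
Hall-Petch contribution = k / sqrt(d) = 0.96 / 0.0002569047 = 3736.8 MPa
sigma = sigma_0 + k/sqrt(d) = 75 + 3736.8 = 3811.8 MPa

3811.8


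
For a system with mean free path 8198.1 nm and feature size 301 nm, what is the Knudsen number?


Knudsen number Kn = lambda / L
Kn = 8198.1 / 301
Kn = 27.2362

27.2362


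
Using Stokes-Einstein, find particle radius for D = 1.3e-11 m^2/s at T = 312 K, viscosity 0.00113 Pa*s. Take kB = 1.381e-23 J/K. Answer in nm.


Stokes-Einstein: R = kB*T / (6*pi*eta*D)
R = 1.381e-23 * 312 / (6 * pi * 0.00113 * 1.3e-11)
R = 1.55606e-08 m = 15.56 nm

15.56


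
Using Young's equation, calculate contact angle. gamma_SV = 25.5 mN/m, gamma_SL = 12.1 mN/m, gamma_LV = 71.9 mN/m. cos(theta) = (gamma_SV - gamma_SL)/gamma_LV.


cos(theta) = (gamma_SV - gamma_SL) / gamma_LV
cos(theta) = (25.5 - 12.1) / 71.9
cos(theta) = 0.18637
theta = arccos(0.18637) = 79.26 degrees

79.26


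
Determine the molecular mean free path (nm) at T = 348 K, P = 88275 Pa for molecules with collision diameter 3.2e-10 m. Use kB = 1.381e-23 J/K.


Mean free path: lambda = kB*T / (sqrt(2) * pi * d^2 * P)
lambda = 1.381e-23 * 348 / (sqrt(2) * pi * (3.2e-10)^2 * 88275)
lambda = 1.19666e-07 m
lambda = 119.67 nm

119.67


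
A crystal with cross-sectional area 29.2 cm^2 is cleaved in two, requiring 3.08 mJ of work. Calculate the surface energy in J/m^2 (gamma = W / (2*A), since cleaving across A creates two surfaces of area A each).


Convert: A = 29.2 cm^2 = 0.00292 m^2, W = 3.08 mJ = 0.00308 J
Cleaving exposes two faces of area A, so total new surface = 2*A and gamma = W / (2*A)
gamma = 0.00308 / (2 * 0.00292)
gamma = 0.527 J/m^2

0.527


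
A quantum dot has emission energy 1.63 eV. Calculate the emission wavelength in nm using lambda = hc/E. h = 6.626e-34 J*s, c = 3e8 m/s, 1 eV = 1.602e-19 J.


Convert energy: E = 1.63 eV = 1.63 * 1.602e-19 = 2.61126e-19 J
lambda = h*c / E = 6.626e-34 * 3e8 / 2.61126e-19
lambda = 7.61242e-07 m = 761.2 nm

761.2


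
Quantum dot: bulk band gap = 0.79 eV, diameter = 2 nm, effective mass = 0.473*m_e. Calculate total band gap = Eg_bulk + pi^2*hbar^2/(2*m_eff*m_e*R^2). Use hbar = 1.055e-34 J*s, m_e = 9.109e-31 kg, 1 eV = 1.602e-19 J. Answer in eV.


Radius R = 2/2 nm = 1e-09 m
Confinement energy dE = pi^2 * hbar^2 / (2 * m_eff * m_e * R^2)
dE = pi^2 * (1.055e-34)^2 / (2 * 0.473 * 9.109e-31 * (1e-09)^2) J, divided by 1.602e-19 J/eV
dE = 0.7958 eV
Total band gap = E_g(bulk) + dE = 0.79 + 0.7958 = 1.5858 eV

1.5858


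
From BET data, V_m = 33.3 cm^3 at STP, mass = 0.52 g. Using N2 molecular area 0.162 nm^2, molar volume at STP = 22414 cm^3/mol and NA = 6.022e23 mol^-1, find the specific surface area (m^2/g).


Number of moles in monolayer = V_m / 22414 = 33.3 / 22414 = 0.00148568
Number of molecules = moles * NA = 0.00148568 * 6.022e23
SA = molecules * sigma / mass
SA = (33.3 / 22414) * 6.022e23 * 0.162e-18 / 0.52
SA = 278.7 m^2/g

278.7


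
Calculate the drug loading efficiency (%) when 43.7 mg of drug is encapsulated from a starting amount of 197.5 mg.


Drug loading efficiency = (drug loaded / drug initial) * 100
DLE = 43.7 / 197.5 * 100
DLE = 0.2213 * 100
DLE = 22.13%

22.13


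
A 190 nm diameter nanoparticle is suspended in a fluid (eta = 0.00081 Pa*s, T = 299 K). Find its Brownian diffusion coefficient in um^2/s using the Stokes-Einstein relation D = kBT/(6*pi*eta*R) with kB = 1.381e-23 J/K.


Radius R = 190/2 = 95 nm = 9.5e-08 m
D = kB*T / (6*pi*eta*R)
D = 1.381e-23 * 299 / (6 * pi * 0.00081 * 9.5e-08)
D = 2.84679e-12 m^2/s = 2.847 um^2/s

2.847


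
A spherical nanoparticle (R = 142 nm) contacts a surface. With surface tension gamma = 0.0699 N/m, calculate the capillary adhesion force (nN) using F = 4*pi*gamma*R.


Convert radius: R = 142 nm = 1.42e-07 m
F = 4 * pi * gamma * R
F = 4 * pi * 0.0699 * 1.42e-07
F = 1.24731e-07 N = 124.7313 nN

124.7313


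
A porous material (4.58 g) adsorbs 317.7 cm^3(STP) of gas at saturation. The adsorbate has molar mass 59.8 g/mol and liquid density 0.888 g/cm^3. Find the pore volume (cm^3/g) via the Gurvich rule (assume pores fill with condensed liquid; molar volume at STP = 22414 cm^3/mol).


Moles adsorbed n = V_ads / 22414 = 317.7 / 22414 = 1.417418e-02 mol
Liquid volume V_liq = n * M / rho_liq = 1.417418e-02 * 59.8 / 0.888 = 0.95452 cm^3
Specific pore volume V_pore = V_liq / m_sample = 0.95452 / 4.58
V_pore = 0.2084 cm^3/g

0.2084


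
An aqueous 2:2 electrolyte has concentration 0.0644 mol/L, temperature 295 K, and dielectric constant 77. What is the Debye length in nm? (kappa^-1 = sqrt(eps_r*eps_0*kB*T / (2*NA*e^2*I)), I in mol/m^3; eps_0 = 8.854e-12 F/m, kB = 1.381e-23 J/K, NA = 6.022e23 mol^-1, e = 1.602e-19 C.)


Ionic strength I = 0.0644 * 2^2 * 1000 = 257.6 mol/m^3
kappa^-1 = sqrt(77 * 8.854e-12 * 1.381e-23 * 295 / (2 * 6.022e23 * (1.602e-19)^2 * 257.6))
kappa^-1 = 0.591 nm

0.591


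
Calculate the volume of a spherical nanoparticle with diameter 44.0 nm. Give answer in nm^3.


Radius r = 44.0/2 = 22 nm
Volume V = (4/3) * pi * r^3
V = (4/3) * pi * (22)^3
V = 44602.24 nm^3

44602.24


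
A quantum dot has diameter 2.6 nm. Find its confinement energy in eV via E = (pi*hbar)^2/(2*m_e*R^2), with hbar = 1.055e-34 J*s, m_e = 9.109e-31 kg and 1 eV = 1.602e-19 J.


Radius R = 2.6/2 = 1.3 nm = 1.3e-09 m
E = (pi * 1.055e-34)^2 / (2 * 9.109e-31 * (1.3e-09)^2)
E(J) = 3.56794e-20
E = E(J) / 1.602e-19 = 0.2227 eV

0.2227


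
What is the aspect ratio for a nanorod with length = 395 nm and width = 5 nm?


Aspect ratio AR = length / diameter
AR = 395 / 5
AR = 79.0

79.0


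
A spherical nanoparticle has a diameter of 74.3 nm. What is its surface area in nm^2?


Radius r = 74.3/2 = 37.15 nm
Surface area SA = 4 * pi * r^2
SA = 4 * pi * (37.15)^2
SA = 17343.13 nm^2

17343.13


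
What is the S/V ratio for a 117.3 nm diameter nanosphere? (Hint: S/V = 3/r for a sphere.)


Radius r = 117.3/2 = 58.65 nm
S/V = 3 / r = 3 / 58.65
S/V = 0.0512 nm^-1

0.0512


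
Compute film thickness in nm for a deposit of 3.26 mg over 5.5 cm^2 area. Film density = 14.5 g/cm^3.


Convert: m = 3.26 mg = 3.2600e-06 kg, A = 5.5 cm^2 = 5.5000e-04 m^2, rho = 14.5 g/cm^3 = 14500 kg/m^3
t = m / (A * rho)
t = 3.2600e-06 / (5.5000e-04 * 14500)
t = 4.0878e-07 m = 408.8 nm

408.8


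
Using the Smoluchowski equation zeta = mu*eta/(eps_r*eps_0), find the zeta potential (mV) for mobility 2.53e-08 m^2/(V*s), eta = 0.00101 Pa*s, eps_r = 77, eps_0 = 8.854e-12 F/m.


Smoluchowski equation: zeta = mu * eta / (eps_r * eps_0)
zeta = 2.53e-08 * 0.00101 / (77 * 8.854e-12)
zeta = 0.037481 V = 37.48 mV

37.48


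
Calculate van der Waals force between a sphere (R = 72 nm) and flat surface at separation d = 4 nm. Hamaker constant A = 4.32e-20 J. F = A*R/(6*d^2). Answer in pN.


Convert to SI: R = 72 nm = 7.2e-08 m, d = 4 nm = 4e-09 m
F = A * R / (6 * d^2)
F = 4.32e-20 * 7.2e-08 / (6 * (4e-09)^2)
F = 3.24e-11 N = 32.4 pN

32.4


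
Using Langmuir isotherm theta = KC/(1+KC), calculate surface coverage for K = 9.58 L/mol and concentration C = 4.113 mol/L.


Langmuir isotherm: theta = K*C / (1 + K*C)
K*C = 9.58 * 4.113 = 39.40254
theta = 39.40254 / (1 + 39.40254) = 39.40254 / 40.40254
theta = 0.9752

0.9752


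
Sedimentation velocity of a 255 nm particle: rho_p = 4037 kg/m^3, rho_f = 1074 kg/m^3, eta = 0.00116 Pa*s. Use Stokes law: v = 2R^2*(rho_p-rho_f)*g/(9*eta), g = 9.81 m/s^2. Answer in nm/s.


Radius R = 255/2 nm = 1.275e-07 m
Density difference = 4037 - 1074 = 2963 kg/m^3
v = 2 * R^2 * (rho_p - rho_f) * g / (9 * eta)
v = 2 * (1.275e-07)^2 * 2963 * 9.81 / (9 * 0.00116)
v = 9.05212e-08 m/s = 90.5212 nm/s

90.5212


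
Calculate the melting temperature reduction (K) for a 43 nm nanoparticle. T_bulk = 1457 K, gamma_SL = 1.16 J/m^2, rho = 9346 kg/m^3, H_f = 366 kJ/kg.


Radius R = 43/2 = 21.5 nm = 2.15e-08 m
Convert H_f = 366 kJ/kg = 366000 J/kg
dT = 2 * gamma_SL * T_bulk / (rho * H_f * R)
dT = 2 * 1.16 * 1457 / (9346 * 366000 * 2.15e-08)
dT = 46.0 K

46.0


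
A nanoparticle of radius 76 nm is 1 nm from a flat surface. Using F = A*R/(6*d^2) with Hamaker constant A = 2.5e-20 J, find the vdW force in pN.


Convert to SI: R = 76 nm = 7.6e-08 m, d = 1 nm = 1e-09 m
F = A * R / (6 * d^2)
F = 2.5e-20 * 7.6e-08 / (6 * (1e-09)^2)
F = 3.16667e-10 N = 316.667 pN

316.667


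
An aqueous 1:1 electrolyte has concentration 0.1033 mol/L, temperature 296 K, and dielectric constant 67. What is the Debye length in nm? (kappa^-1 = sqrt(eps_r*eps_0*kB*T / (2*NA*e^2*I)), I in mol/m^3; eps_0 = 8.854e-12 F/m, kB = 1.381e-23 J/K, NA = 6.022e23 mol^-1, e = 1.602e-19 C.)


Ionic strength I = 0.1033 * 1^2 * 1000 = 103.3 mol/m^3
kappa^-1 = sqrt(67 * 8.854e-12 * 1.381e-23 * 296 / (2 * 6.022e23 * (1.602e-19)^2 * 103.3))
kappa^-1 = 0.871 nm

0.871
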